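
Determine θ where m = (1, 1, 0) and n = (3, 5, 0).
m·n = 8, |m|² = 2, |n|² = 34
cos θ = 8/√68 ≈ 0.9701
θ ≈ 14.04°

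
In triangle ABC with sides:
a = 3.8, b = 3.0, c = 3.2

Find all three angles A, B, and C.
By the law of cosines:
cos(A) = (b² + c² - a²)/(2bc) = 0.250000  →  A = 75.52°
cos(B) = (a² + c² - b²)/(2ac) = 0.644737  →  B = 49.85°
cos(C) = (a² + b² - c²)/(2ab) = 0.578947  →  C = 54.62°
Check: A + B + C = 180.0° ✓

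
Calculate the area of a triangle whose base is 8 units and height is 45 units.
Area = (1/2) * base * height
Area = (1/2) * 8 * 45
Area = 180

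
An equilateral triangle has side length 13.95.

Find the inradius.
For an equilateral triangle, r = s/(2√3) where s is the side.
r = 13.95/(2√3) = 13.95/3.464102 = 4.027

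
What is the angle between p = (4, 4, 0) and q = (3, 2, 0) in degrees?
p·q = 20, |p|² = 32, |q|² = 13
cos θ = 20/√416 ≈ 0.9806
θ ≈ 11.31°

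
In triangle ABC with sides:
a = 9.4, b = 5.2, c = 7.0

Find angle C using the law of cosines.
cos(C) = (a² + b² - c²)/(2ab)
cos(C) = (9.4² + 5.2² - 7.0²)/(2·9.4·5.2) = 66.4/97.76 = 0.679214
C = arccos(0.679214) = 47.22°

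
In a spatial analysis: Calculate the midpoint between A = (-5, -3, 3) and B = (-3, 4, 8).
Midpoint = ((-5-3)/2, (-3+4)/2, (3+8)/2) = (-4, 0.5, 5.5)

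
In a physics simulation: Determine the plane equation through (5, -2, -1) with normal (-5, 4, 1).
d = n·P = (-5)(5) + (4)(-2) + (1)(-1) = -34
Plane: -5x + 4y + z = -34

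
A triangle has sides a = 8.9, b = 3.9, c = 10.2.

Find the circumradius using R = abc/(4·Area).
s = (a+b+c)/2 = 11.5
Area = √(s(s-a)(s-b)(s-c)) = √(11.5·2.6·7.6·1.3) = 17.1876
R = abc/(4·Area) = (8.9·3.9·10.2)/(4·17.1876) = 354.042/68.7504 = 5.15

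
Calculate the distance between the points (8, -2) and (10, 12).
Using the distance formula: d = sqrt((x₂-x₁)² + (y₂-y₁)²)
dx = 10 - 8 = 2
dy = 12 - (-2) = 14
d = sqrt(2² + 14²) = sqrt(4 + 196) = sqrt(200) = 14.14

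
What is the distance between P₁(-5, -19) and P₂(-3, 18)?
Using the distance formula: d = sqrt((x₂-x₁)² + (y₂-y₁)²)
dx = (-3) - (-5) = 2
dy = 18 - (-19) = 37
d = sqrt(2² + 37²) = sqrt(4 + 1369) = sqrt(1373) = 37.05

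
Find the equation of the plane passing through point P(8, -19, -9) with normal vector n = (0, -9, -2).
d = n·P = (0)(8) + (-9)(-19) + (-2)(-9) = 189
Plane: -9y - 2z = 189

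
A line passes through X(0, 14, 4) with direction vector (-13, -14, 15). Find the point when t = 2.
P(2) = (0 + (-13)(2), 14 + (-14)(2), 4 + 15(2)) = (-26, -14, 34)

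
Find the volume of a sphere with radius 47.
Volume = (4/3) * pi * r³
Volume = (4/3) * pi * 47³
Volume = (4/3) * pi * 103823
Volume = 434892.77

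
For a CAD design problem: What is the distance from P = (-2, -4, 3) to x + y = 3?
d = |1(-2) + 1(-4) + 0(3) - (3)| / √(1² + 1² + 0²) = 9/√2 = 6.364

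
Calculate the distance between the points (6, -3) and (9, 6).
Using the distance formula: d = sqrt((x₂-x₁)² + (y₂-y₁)²)
dx = 9 - 6 = 3
dy = 6 - (-3) = 9
d = sqrt(3² + 9²) = sqrt(9 + 81) = sqrt(90) = 9.49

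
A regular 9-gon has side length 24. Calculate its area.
For a regular 9-gon with side length s = 24:
Apothem a = s / (2*tan(pi/9)) = 24 / (2*tan(pi/9)) ≈ 32.9697
Perimeter P = 9 * 24 = 216
Area = (1/2) * P * a = (1/2) * 216 * 32.9697 = 3560.73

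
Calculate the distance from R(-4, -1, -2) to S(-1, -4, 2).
d = √[(3)² + (-3)² + (4)²] = √34 = 5.831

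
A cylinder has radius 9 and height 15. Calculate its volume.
Volume = pi * r² * h
Volume = pi * 9² * 15
Volume = pi * 81 * 15
Volume = pi * 1215
Volume = 3817.04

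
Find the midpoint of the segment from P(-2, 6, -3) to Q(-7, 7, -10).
Midpoint = ((-2-7)/2, (6+7)/2, (-3-10)/2) = (-4.5, 6.5, -6.5)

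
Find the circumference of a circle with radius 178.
Circumference = 2 * pi * r
Circumference = 2 * pi * 178
Circumference = 1118.41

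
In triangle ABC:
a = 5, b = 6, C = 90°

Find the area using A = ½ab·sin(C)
A = ½·5·6·sin(90°) = ½·30·1.000000 = 15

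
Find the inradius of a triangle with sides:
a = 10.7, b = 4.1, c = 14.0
s = (a+b+c)/2 = (10.7+4.1+14.0)/2 = 14.4
Area = √(s(s-a)(s-b)(s-c)) = √(14.4·3.7·10.3·0.4) = 14.816
r = Area/s = 14.816/14.4 = 1.029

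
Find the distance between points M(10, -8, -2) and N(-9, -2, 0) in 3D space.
d = √[(-19)² + (6)² + (2)²] = √401 = 20.02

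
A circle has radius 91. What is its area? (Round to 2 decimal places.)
Area = pi * r²
Area = pi * 91²
Area = pi * 8281
Area = 26015.53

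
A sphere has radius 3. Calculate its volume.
Volume = (4/3) * pi * r³
Volume = (4/3) * pi * 3³
Volume = (4/3) * pi * 27
Volume = 113.10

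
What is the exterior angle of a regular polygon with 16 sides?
Exterior angle of a regular n-gon = 360/n
Exterior angle = 360/16
Exterior angle = 22.50 degrees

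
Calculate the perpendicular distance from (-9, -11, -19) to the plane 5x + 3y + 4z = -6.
d = |5(-9) + 3(-11) + 4(-19) - (-6)| / √(5² + 3² + 4²) = 148/√50 = 20.93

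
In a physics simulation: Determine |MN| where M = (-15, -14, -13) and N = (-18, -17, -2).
d = √[(-3)² + (-3)² + (11)²] = √139 = 11.79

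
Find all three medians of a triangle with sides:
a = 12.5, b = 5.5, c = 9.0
Using m_x = ½√(2y² + 2z² - x²):
m_a = ½√(2·5.5² + 2·9.0² - 12.5²) = ½√66.25 = 4.07
m_b = ½√(2·12.5² + 2·9.0² - 5.5²) = ½√444.25 = 10.54
m_c = ½√(2·12.5² + 2·5.5² - 9.0²) = ½√292 = 8.544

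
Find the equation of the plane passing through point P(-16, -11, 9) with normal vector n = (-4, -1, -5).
d = n·P = (-4)(-16) + (-1)(-11) + (-5)(9) = 30
Plane: -4x - y - 5z = 30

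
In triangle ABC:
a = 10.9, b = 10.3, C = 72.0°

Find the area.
Using A = ½ab·sin(C):
A = ½·10.9·10.3·sin(72.0°) = ½·112.27·0.951057 = 53.39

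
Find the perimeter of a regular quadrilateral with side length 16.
Perimeter = number of sides * side length
Perimeter = 4 * 16
Perimeter = 64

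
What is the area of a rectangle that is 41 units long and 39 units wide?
Area = length * width
Area = 41 * 39
Area = 1599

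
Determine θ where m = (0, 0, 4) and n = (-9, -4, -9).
m·n = -36, |m|² = 16, |n|² = 178
cos θ = -36/√2848 ≈ -0.6746
θ ≈ 132.4°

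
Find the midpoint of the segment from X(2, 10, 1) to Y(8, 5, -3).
Midpoint = ((2+8)/2, (10+5)/2, (1-3)/2) = (5, 7.5, -1)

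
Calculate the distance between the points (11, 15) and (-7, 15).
Using the distance formula: d = sqrt((x₂-x₁)² + (y₂-y₁)²)
dx = (-7) - 11 = -18
dy = 15 - 15 = 0
d = sqrt((-18)² + 0²) = sqrt(324 + 0) = sqrt(324) = 18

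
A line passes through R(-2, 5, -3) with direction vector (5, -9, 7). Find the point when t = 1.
P(1) = (-2 + 5(1), 5 + (-9)(1), -3 + 7(1)) = (3, -4, 4)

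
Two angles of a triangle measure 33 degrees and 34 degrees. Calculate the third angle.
Sum of angles in a triangle = 180 degrees
Third angle = 180 - 33 - 34
Third angle = 113 degrees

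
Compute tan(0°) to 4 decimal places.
tan(0 degrees) = 0
Decimal approximation: 0.0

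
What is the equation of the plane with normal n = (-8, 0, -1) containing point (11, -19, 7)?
d = n·P = (-8)(11) + (0)(-19) + (-1)(7) = -95
Plane: -8x - z = -95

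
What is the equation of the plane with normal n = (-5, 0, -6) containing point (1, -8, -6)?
d = n·P = (-5)(1) + (0)(-8) + (-6)(-6) = 31
Plane: -5x - 6z = 31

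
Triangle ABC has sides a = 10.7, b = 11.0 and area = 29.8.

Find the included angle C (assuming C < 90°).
Area = ½ab·sin(C)  →  sin(C) = 2·Area/(ab)
sin(C) = 2·29.8/(10.7·11.0) = 0.506372
C = arcsin(0.506372) = 30.42°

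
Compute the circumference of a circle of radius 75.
Circumference = 2 * pi * r
Circumference = 2 * pi * 75
Circumference = 471.24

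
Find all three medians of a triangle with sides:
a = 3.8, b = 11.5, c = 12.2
Using m_x = ½√(2y² + 2z² - x²):
m_a = ½√(2·11.5² + 2·12.2² - 3.8²) = ½√547.74 = 11.7
m_b = ½√(2·3.8² + 2·12.2² - 11.5²) = ½√194.31 = 6.97
m_c = ½√(2·3.8² + 2·11.5² - 12.2²) = ½√144.54 = 6.011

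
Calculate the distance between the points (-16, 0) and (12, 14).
Using the distance formula: d = sqrt((x₂-x₁)² + (y₂-y₁)²)
dx = 12 - (-16) = 28
dy = 14 - 0 = 14
d = sqrt(28² + 14²) = sqrt(784 + 196) = sqrt(980) = 31.30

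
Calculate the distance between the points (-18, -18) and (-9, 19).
Using the distance formula: d = sqrt((x₂-x₁)² + (y₂-y₁)²)
dx = (-9) - (-18) = 9
dy = 19 - (-18) = 37
d = sqrt(9² + 37²) = sqrt(81 + 1369) = sqrt(1450) = 38.08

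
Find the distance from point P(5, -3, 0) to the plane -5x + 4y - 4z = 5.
d = |(-5)(5) + 4(-3) + (-4)(0) - (5)| / √((-5)² + 4² + (-4)²) = 42/√57 = 5.563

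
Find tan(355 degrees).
tan(355 degrees) = -0.0875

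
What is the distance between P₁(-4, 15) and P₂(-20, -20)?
Using the distance formula: d = sqrt((x₂-x₁)² + (y₂-y₁)²)
dx = (-20) - (-4) = -16
dy = (-20) - 15 = -35
d = sqrt((-16)² + (-35)²) = sqrt(256 + 1225) = sqrt(1481) = 38.48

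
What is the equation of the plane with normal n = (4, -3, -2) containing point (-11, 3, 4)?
d = n·P = (4)(-11) + (-3)(3) + (-2)(4) = -61
Plane: 4x - 3y - 2z = -61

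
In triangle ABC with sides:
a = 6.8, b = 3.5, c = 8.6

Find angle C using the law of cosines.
cos(C) = (a² + b² - c²)/(2ab)
cos(C) = (6.8² + 3.5² - 8.6²)/(2·6.8·3.5) = -15.47/47.6 = -0.325000
C = arccos(-0.325000) = 109°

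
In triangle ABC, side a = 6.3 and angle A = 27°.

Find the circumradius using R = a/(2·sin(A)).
R = a/(2·sin(A)) = 6.3/(2·sin(27°))
R = 6.3/(2·0.453990) = 6.3/0.907981 = 6.938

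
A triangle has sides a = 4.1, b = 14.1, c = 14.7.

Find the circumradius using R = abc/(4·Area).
s = (a+b+c)/2 = 16.45
Area = √(s(s-a)(s-b)(s-c)) = √(16.45·12.35·2.35·1.75) = 28.9048
R = abc/(4·Area) = (4.1·14.1·14.7)/(4·28.9048) = 849.807/115.6192 = 7.35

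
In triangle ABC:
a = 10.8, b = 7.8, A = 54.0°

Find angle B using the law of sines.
sin(B)/b = sin(A)/a
sin(B) = b·sin(A)/a = 7.8·sin(54.0°)/10.8 = 0.584290
B = arcsin(0.584290) = 35.75°  (b ≤ a, so B ≤ A and the acute solution is unique)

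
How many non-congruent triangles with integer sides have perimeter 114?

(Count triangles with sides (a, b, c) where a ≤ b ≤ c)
With a ≤ b ≤ c and a + b + c = 114, the triangle inequality a + b > c gives c < 114/2, so c ≤ 56.
Iterate a from 1 to ⌊p/3⌋ = 38; for each a, b ranges from a to ⌊(p−a)/2⌋ with c = p − a − b, keeping only c ≥ b.
Triples: (2, 56, 56), (3, 55, 56), (4, 54, 56), …
Count = 271 triangles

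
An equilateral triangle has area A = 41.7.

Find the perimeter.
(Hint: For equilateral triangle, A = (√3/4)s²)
A = (√3/4)s²  →  s² = 4A/√3 = 4·41.7/√3 = 96.302
s = 9.81336
Perimeter = 3s = 29.44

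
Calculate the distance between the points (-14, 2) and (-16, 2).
Using the distance formula: d = sqrt((x₂-x₁)² + (y₂-y₁)²)
dx = (-16) - (-14) = -2
dy = 2 - 2 = 0
d = sqrt((-2)² + 0²) = sqrt(4 + 0) = sqrt(4) = 2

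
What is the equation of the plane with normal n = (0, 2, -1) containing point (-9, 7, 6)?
d = n·P = (0)(-9) + (2)(7) + (-1)(6) = 8
Plane: 2y - z = 8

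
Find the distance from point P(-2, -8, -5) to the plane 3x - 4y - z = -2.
d = |3(-2) + (-4)(-8) + (-1)(-5) - (-2)| / √(3² + (-4)² + (-1)²) = 33/√26 = 6.472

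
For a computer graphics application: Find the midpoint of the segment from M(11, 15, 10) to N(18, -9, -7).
Midpoint = ((11+18)/2, (15-9)/2, (10-7)/2) = (14.5, 3, 1.5)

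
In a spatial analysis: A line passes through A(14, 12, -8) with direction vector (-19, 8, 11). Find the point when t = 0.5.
P(0.5) = (14 + (-19)(0.5), 12 + 8(0.5), -8 + 11(0.5)) = (4.5, 16, -2.5)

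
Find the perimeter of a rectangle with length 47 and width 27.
Perimeter = 2 * (length + width)
Perimeter = 2 * (47 + 27)
Perimeter = 2 * 74
Perimeter = 148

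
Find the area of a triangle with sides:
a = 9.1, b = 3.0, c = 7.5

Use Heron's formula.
s = (a+b+c)/2 = (9.1+3.0+7.5)/2 = 9.8
A = √(s(s-a)(s-b)(s-c)) = √(9.8·0.7·6.8·2.3)
A = √107.29 = 10.36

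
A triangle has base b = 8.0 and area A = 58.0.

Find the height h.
A = ½bh  →  h = 2A/b
h = 2·58.0/8.0 = 14.5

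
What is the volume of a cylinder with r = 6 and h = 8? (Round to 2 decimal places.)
Volume = pi * r² * h
Volume = pi * 6² * 8
Volume = pi * 36 * 8
Volume = pi * 288
Volume = 904.78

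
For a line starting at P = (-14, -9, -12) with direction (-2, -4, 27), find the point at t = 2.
P(2) = (-14 + (-2)(2), -9 + (-4)(2), -12 + 27(2)) = (-18, -17, 42)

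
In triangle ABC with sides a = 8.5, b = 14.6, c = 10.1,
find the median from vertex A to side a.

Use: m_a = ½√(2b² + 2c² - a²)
m_a = ½√(2·14.6² + 2·10.1² - 8.5²)
m_a = ½√(426.32 + 204.02 - 72.25) = ½√558.09 = 11.81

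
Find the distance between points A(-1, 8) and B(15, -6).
Using the distance formula: d = sqrt((x₂-x₁)² + (y₂-y₁)²)
dx = 15 - (-1) = 16
dy = (-6) - 8 = -14
d = sqrt(16² + (-14)²) = sqrt(256 + 196) = sqrt(452) = 21.26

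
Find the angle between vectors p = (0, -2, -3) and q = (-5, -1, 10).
p·q = -28, |p|² = 13, |q|² = 126
cos θ = -28/√1638 ≈ -0.6918
θ ≈ 133.8°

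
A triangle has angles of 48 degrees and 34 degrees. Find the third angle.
Sum of angles in a triangle = 180 degrees
Third angle = 180 - 48 - 34
Third angle = 98 degrees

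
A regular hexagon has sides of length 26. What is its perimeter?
Perimeter = number of sides * side length
Perimeter = 6 * 26
Perimeter = 156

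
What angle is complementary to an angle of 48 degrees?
Complementary angles sum to 90 degrees.
Other angle = 90 - 48
Other angle = 42 degrees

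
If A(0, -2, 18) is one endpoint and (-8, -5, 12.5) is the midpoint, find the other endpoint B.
B = (2×(-8) - 0, 2×(-5) - (-2), 2×12.5 - 18) = (-16, -8, 7)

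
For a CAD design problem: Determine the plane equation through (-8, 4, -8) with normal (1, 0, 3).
d = n·P = (1)(-8) + (0)(4) + (3)(-8) = -32
Plane: x + 3z = -32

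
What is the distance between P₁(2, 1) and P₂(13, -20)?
Using the distance formula: d = sqrt((x₂-x₁)² + (y₂-y₁)²)
dx = 13 - 2 = 11
dy = (-20) - 1 = -21
d = sqrt(11² + (-21)²) = sqrt(121 + 441) = sqrt(562) = 23.71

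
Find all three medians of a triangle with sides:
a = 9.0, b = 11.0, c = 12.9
Using m_x = ½√(2y² + 2z² - x²):
m_a = ½√(2·11.0² + 2·12.9² - 9.0²) = ½√493.82 = 11.11
m_b = ½√(2·9.0² + 2·12.9² - 11.0²) = ½√373.82 = 9.667
m_c = ½√(2·9.0² + 2·11.0² - 12.9²) = ½√237.59 = 7.707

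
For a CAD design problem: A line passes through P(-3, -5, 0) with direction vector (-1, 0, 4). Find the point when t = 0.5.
P(0.5) = (-3 + (-1)(0.5), -5 + 0(0.5), 0 + 4(0.5)) = (-3.5, -5, 2)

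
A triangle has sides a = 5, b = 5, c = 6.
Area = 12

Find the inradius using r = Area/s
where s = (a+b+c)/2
s = (5+5+6)/2 = 8
r = Area/s = 12/8 = 1.5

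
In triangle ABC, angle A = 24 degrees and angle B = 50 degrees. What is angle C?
Sum of angles in a triangle = 180 degrees
Third angle = 180 - 24 - 50
Third angle = 106 degrees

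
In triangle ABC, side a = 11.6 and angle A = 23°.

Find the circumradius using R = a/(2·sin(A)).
R = a/(2·sin(A)) = 11.6/(2·sin(23°))
R = 11.6/(2·0.390731) = 11.6/0.781462 = 14.84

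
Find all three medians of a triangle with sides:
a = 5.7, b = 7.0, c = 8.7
Using m_x = ½√(2y² + 2z² - x²):
m_a = ½√(2·7.0² + 2·8.7² - 5.7²) = ½√216.89 = 7.364
m_b = ½√(2·5.7² + 2·8.7² - 7.0²) = ½√167.36 = 6.468
m_c = ½√(2·5.7² + 2·7.0² - 8.7²) = ½√87.29 = 4.671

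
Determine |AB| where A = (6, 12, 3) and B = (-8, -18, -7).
d = √[(-14)² + (-30)² + (-10)²] = √1196 = 34.58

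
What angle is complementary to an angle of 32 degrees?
Complementary angles sum to 90 degrees.
Other angle = 90 - 32
Other angle = 58 degrees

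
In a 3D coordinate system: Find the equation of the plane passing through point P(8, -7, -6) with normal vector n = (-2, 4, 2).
d = n·P = (-2)(8) + (4)(-7) + (2)(-6) = -56
Plane: -2x + 4y + 2z = -56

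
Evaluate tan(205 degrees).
tan(205 degrees) = 0.4663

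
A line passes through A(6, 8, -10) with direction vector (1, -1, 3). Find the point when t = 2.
P(2) = (6 + 1(2), 8 + (-1)(2), -10 + 3(2)) = (8, 6, -4)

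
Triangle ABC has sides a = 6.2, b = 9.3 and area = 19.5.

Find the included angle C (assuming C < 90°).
Area = ½ab·sin(C)  →  sin(C) = 2·Area/(ab)
sin(C) = 2·19.5/(6.2·9.3) = 0.676379
C = arcsin(0.676379) = 42.56°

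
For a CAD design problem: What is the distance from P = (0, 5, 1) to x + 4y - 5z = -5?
d = |1(0) + 4(5) + (-5)(1) - (-5)| / √(1² + 4² + (-5)²) = 20/√42 = 3.086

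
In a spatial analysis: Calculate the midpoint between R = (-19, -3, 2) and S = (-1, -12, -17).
Midpoint = ((-19-1)/2, (-3-12)/2, (2-17)/2) = (-10, -7.5, -7.5)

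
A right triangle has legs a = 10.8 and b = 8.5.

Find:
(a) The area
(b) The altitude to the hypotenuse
(a) Area = ½ab = ½·10.8·8.5 = 45.9
(b) Hypotenuse c = √(10.8² + 8.5²) = √188.89 = 13.7437
    Area = ½·c·h_c  →  h_c = 2·Area/c = 2·45.9/13.7437 = 6.679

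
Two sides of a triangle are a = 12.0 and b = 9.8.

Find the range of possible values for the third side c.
By the triangle inequality: |a - b| < c < a + b
|12.0 - 9.8| < c < 12.0 + 9.8
2.2 < c < 21.8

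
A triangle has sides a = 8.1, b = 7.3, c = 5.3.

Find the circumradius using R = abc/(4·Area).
s = (a+b+c)/2 = 10.35
Area = √(s(s-a)(s-b)(s-c)) = √(10.35·2.25·3.05·5.05) = 18.939
R = abc/(4·Area) = (8.1·7.3·5.3)/(4·18.939) = 313.389/75.756 = 4.137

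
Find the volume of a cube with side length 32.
Volume = s³
Volume = 32³
Volume = 32768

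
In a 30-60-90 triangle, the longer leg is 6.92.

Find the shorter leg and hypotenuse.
In a 30-60-90 triangle, sides are in ratio 1 : √3 : 2.
Long leg = short leg·√3  →  short leg = 6.92/√3 = 3.995
Hypotenuse = 2·(short leg) = 2·6.92/√3 = 7.991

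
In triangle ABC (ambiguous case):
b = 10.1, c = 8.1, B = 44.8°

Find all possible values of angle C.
sin(C)/c = sin(B)/b  →  sin(C) = c·sin(B)/b = 8.1·sin(44.8°)/10.1 = 0.565103
C₁ = arcsin(0.565103) = 34.41°,  C₂ = 180° - C₁ = 145.59°
Check C₂: A = 180° - 44.8° - 145.59° = -10.39° ≤ 0, rejected
C = 34.41° (one solution)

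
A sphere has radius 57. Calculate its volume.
Volume = (4/3) * pi * r³
Volume = (4/3) * pi * 57³
Volume = (4/3) * pi * 185193
Volume = 775734.62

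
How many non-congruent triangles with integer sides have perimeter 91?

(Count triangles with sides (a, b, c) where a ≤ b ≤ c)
With a ≤ b ≤ c and a + b + c = 91, the triangle inequality a + b > c gives c < 91/2, so c ≤ 45.
Iterate a from 1 to ⌊p/3⌋ = 30; for each a, b ranges from a to ⌊(p−a)/2⌋ with c = p − a − b, keeping only c ≥ b.
Triples: (1, 45, 45), (2, 44, 45), (3, 43, 45), …
Count = 184 triangles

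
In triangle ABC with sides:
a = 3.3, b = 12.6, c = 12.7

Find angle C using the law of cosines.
cos(C) = (a² + b² - c²)/(2ab)
cos(C) = (3.3² + 12.6² - 12.7²)/(2·3.3·12.6) = 8.36/83.16 = 0.100529
C = arccos(0.100529) = 84.23°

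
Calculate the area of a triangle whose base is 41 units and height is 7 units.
Area = (1/2) * base * height
Area = (1/2) * 41 * 7
Area = 143.50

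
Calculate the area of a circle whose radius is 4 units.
Area = pi * r²
Area = pi * 4²
Area = pi * 16
Area = 50.27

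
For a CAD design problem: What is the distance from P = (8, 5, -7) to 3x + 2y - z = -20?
d = |3(8) + 2(5) + (-1)(-7) - (-20)| / √(3² + 2² + (-1)²) = 61/√14 = 16.3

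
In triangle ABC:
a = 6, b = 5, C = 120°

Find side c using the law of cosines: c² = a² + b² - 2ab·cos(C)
c² = 6² + 5² - 2·6·5·cos(120°)
c² = 36 + 25 - 60·-0.5000 = 91
c = √91 = 9.539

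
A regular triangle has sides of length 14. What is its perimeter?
Perimeter = number of sides * side length
Perimeter = 3 * 14
Perimeter = 42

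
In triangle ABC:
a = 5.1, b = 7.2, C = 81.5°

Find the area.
Using A = ½ab·sin(C):
A = ½·5.1·7.2·sin(81.5°) = ½·36.72·0.989016 = 18.16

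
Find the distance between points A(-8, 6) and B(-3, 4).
Using the distance formula: d = sqrt((x₂-x₁)² + (y₂-y₁)²)
dx = (-3) - (-8) = 5
dy = 4 - 6 = -2
d = sqrt(5² + (-2)²) = sqrt(25 + 4) = sqrt(29) = 5.39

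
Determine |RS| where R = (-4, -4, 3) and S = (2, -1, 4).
d = √[(6)² + (3)² + (1)²] = √46 = 6.782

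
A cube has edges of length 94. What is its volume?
Volume = s³
Volume = 94³
Volume = 830584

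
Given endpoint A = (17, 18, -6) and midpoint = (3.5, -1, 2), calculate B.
B = (2×3.5 - 17, 2×(-1) - 18, 2×2 - (-6)) = (-10, -20, 10)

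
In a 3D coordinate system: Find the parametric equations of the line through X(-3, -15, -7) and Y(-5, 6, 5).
Direction vector d = Y - X = (-2, 21, 12)
x = -3 - 2t, y = -15 + 21t, z = -7 + 12t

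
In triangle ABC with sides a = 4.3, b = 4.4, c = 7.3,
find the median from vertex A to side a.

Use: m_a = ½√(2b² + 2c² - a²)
m_a = ½√(2·4.4² + 2·7.3² - 4.3²)
m_a = ½√(38.72 + 106.58 - 18.49) = ½√126.81 = 5.63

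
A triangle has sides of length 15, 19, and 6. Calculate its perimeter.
Perimeter = sum of all sides
Perimeter = 15 + 19 + 6
Perimeter = 40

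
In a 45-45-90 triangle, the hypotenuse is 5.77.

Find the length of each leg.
In a 45-45-90 triangle, hypotenuse = leg·√2  →  leg = hypotenuse/√2
leg = 5.77/√2 = 4.08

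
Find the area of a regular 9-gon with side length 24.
For a regular 9-gon with side length s = 24:
Apothem a = s / (2*tan(pi/9)) = 24 / (2*tan(pi/9)) ≈ 32.9697
Perimeter P = 9 * 24 = 216
Area = (1/2) * P * a = (1/2) * 216 * 32.9697 = 3560.73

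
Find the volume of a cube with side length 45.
Volume = s³
Volume = 45³
Volume = 91125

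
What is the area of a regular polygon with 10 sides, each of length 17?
For a regular 10-gon with side length s = 17:
Apothem a = s / (2*tan(pi/10)) = 17 / (2*tan(pi/10)) ≈ 26.1603
Perimeter P = 10 * 17 = 170
Area = (1/2) * P * a = (1/2) * 170 * 26.1603 = 2223.63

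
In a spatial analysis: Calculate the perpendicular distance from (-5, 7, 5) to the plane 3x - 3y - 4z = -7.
d = |3(-5) + (-3)(7) + (-4)(5) - (-7)| / √(3² + (-3)² + (-4)²) = 49/√34 = 8.403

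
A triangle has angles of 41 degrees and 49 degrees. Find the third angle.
Sum of angles in a triangle = 180 degrees
Third angle = 180 - 41 - 49
Third angle = 90 degrees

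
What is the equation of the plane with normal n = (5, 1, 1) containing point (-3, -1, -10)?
d = n·P = (5)(-3) + (1)(-1) + (1)(-10) = -26
Plane: 5x + y + z = -26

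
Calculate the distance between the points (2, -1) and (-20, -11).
Using the distance formula: d = sqrt((x₂-x₁)² + (y₂-y₁)²)
dx = (-20) - 2 = -22
dy = (-11) - (-1) = -10
d = sqrt((-22)² + (-10)²) = sqrt(484 + 100) = sqrt(584) = 24.17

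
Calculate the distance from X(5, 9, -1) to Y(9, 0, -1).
d = √[(4)² + (-9)² + (0)²] = √97 = 9.849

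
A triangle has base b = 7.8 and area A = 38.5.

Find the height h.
A = ½bh  →  h = 2A/b
h = 2·38.5/7.8 = 9.872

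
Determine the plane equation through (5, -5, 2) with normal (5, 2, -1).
d = n·P = (5)(5) + (2)(-5) + (-1)(2) = 13
Plane: 5x + 2y - z = 13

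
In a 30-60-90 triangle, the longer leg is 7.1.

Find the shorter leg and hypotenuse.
In a 30-60-90 triangle, sides are in ratio 1 : √3 : 2.
Long leg = short leg·√3  →  short leg = 7.1/√3 = 4.099
Hypotenuse = 2·(short leg) = 2·7.1/√3 = 8.198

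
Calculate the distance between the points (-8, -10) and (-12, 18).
Using the distance formula: d = sqrt((x₂-x₁)² + (y₂-y₁)²)
dx = (-12) - (-8) = -4
dy = 18 - (-10) = 28
d = sqrt((-4)² + 28²) = sqrt(16 + 784) = sqrt(800) = 28.28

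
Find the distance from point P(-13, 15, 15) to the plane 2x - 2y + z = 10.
d = |2(-13) + (-2)(15) + 1(15) - (10)| / √(2² + (-2)² + 1²) = 51/√9 = 17.0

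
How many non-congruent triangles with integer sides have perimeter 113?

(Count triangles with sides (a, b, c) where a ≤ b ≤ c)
With a ≤ b ≤ c and a + b + c = 113, the triangle inequality a + b > c gives c < 113/2, so c ≤ 56.
Iterate a from 1 to ⌊p/3⌋ = 37; for each a, b ranges from a to ⌊(p−a)/2⌋ with c = p − a − b, keeping only c ≥ b.
Triples: (1, 56, 56), (2, 55, 56), (3, 54, 56), …
Count = 280 triangles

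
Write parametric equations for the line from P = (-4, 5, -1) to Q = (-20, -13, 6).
Direction vector d = Q - P = (-16, -18, 7)
x = -4 - 16t, y = 5 - 18t, z = -1 + 7t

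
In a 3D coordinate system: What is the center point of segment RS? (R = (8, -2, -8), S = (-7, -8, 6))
Midpoint = ((8-7)/2, (-2-8)/2, (-8+6)/2) = (0.5, -5, -1)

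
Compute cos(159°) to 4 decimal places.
cos(159 degrees) = -0.9336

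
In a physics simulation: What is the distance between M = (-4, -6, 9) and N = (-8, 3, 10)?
d = √[(-4)² + (9)² + (1)²] = √98 = 9.899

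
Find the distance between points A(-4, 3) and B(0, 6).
Using the distance formula: d = sqrt((x₂-x₁)² + (y₂-y₁)²)
dx = 0 - (-4) = 4
dy = 6 - 3 = 3
d = sqrt(4² + 3²) = sqrt(16 + 9) = sqrt(25) = 5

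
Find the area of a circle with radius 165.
Area = pi * r²
Area = pi * 165²
Area = pi * 27225
Area = 85529.86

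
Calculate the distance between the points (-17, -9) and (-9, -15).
Using the distance formula: d = sqrt((x₂-x₁)² + (y₂-y₁)²)
dx = (-9) - (-17) = 8
dy = (-15) - (-9) = -6
d = sqrt(8² + (-6)²) = sqrt(64 + 36) = sqrt(100) = 10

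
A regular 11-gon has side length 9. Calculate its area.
For a regular 11-gon with side length s = 9:
Apothem a = s / (2*tan(pi/11)) = 9 / (2*tan(pi/11)) ≈ 15.3256
Perimeter P = 11 * 9 = 99
Area = (1/2) * P * a = (1/2) * 99 * 15.3256 = 758.62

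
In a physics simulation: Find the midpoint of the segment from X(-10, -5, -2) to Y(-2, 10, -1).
Midpoint = ((-10-2)/2, (-5+10)/2, (-2-1)/2) = (-6, 2.5, -1.5)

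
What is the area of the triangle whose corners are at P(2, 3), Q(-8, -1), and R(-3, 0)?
Using the coordinate formula: Area = (1/2)|x₁(y₂-y₃) + x₂(y₃-y₁) + x₃(y₁-y₂)|
Area = (1/2)|2((-1)-0) + (-8)(0-3) + (-3)(3-(-1))|
Area = (1/2)|2*(-1) + (-8)*(-3) + (-3)*4|
Area = (1/2)|(-2) + 24 + (-12)|
Area = (1/2)*10 = 5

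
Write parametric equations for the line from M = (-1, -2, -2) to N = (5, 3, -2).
Direction vector d = N - M = (6, 5, 0)
x = -1 + 6t, y = -2 + 5t, z = -2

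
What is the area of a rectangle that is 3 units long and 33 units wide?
Area = length * width
Area = 3 * 33
Area = 99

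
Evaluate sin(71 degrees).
sin(71 degrees) = 0.9455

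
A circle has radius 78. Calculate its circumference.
Circumference = 2 * pi * r
Circumference = 2 * pi * 78
Circumference = 490.09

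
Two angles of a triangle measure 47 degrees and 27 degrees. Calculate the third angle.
Sum of angles in a triangle = 180 degrees
Third angle = 180 - 47 - 27
Third angle = 106 degrees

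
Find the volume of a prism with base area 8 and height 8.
Volume = base area * height
Volume = 8 * 8
Volume = 64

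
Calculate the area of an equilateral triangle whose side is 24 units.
Area = (sqrt(3)/4) * s²
Area = (sqrt(3)/4) * 24²
Area = (sqrt(3)/4) * 576
Area = 249.42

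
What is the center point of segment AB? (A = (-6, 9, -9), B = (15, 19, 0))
Midpoint = ((-6+15)/2, (9+19)/2, (-9+0)/2) = (4.5, 14, -4.5)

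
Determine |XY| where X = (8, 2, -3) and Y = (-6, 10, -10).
d = √[(-14)² + (8)² + (-7)²] = √309 = 17.58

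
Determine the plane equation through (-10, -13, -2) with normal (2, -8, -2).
d = n·P = (2)(-10) + (-8)(-13) + (-2)(-2) = 88
Plane: 2x - 8y - 2z = 88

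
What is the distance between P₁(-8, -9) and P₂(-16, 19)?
Using the distance formula: d = sqrt((x₂-x₁)² + (y₂-y₁)²)
dx = (-16) - (-8) = -8
dy = 19 - (-9) = 28
d = sqrt((-8)² + 28²) = sqrt(64 + 784) = sqrt(848) = 29.12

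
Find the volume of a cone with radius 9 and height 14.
Volume = (1/3) * pi * r² * h
Volume = (1/3) * pi * 9² * 14
Volume = (1/3) * pi * 81 * 14
Volume = (1/3) * pi * 1134
Volume = 1187.52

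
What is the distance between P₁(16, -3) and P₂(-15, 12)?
Using the distance formula: d = sqrt((x₂-x₁)² + (y₂-y₁)²)
dx = (-15) - 16 = -31
dy = 12 - (-3) = 15
d = sqrt((-31)² + 15²) = sqrt(961 + 225) = sqrt(1186) = 34.44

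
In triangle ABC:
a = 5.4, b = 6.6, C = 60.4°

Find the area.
Using A = ½ab·sin(C):
A = ½·5.4·6.6·sin(60.4°) = ½·35.64·0.869495 = 15.49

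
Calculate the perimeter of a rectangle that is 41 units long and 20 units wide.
Perimeter = 2 * (length + width)
Perimeter = 2 * (41 + 20)
Perimeter = 2 * 61
Perimeter = 122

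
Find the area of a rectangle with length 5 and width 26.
Area = length * width
Area = 5 * 26
Area = 130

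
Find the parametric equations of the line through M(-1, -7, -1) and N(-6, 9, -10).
Direction vector d = N - M = (-5, 16, -9)
x = -1 - 5t, y = -7 + 16t, z = -1 - 9t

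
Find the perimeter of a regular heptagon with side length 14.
Perimeter = number of sides * side length
Perimeter = 7 * 14
Perimeter = 98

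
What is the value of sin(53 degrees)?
sin(53 degrees) = 0.7986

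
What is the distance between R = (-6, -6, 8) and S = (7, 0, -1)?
d = √[(13)² + (6)² + (-9)²] = √286 = 16.91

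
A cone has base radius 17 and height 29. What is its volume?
Volume = (1/3) * pi * r² * h
Volume = (1/3) * pi * 17² * 29
Volume = (1/3) * pi * 289 * 29
Volume = (1/3) * pi * 8381
Volume = 8776.56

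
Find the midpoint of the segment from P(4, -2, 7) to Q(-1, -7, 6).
Midpoint = ((4-1)/2, (-2-7)/2, (7+6)/2) = (1.5, -4.5, 6.5)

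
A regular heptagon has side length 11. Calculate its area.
For a regular 7-gon with side length s = 11:
Apothem a = s / (2*tan(pi/7)) = 11 / (2*tan(pi/7)) ≈ 11.4209
Perimeter P = 7 * 11 = 77
Area = (1/2) * P * a = (1/2) * 77 * 11.4209 = 439.70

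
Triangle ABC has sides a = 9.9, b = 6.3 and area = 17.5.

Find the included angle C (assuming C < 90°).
Area = ½ab·sin(C)  →  sin(C) = 2·Area/(ab)
sin(C) = 2·17.5/(9.9·6.3) = 0.561167
C = arcsin(0.561167) = 34.14°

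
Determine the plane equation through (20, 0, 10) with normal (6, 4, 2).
d = n·P = (6)(20) + (4)(0) + (2)(10) = 140
Plane: 6x + 4y + 2z = 140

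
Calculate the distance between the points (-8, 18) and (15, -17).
Using the distance formula: d = sqrt((x₂-x₁)² + (y₂-y₁)²)
dx = 15 - (-8) = 23
dy = (-17) - 18 = -35
d = sqrt(23² + (-35)²) = sqrt(529 + 1225) = sqrt(1754) = 41.88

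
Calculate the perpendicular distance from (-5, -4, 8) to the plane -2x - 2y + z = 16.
d = |(-2)(-5) + (-2)(-4) + 1(8) - (16)| / √((-2)² + (-2)² + 1²) = 10/√9 = 3.333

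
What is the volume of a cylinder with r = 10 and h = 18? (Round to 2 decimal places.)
Volume = pi * r² * h
Volume = pi * 10² * 18
Volume = pi * 100 * 18
Volume = pi * 1800
Volume = 5654.87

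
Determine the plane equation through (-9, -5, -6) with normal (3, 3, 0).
d = n·P = (3)(-9) + (3)(-5) + (0)(-6) = -42
Plane: 3x + 3y = -42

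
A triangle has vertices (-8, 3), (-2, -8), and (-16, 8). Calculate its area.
Using the coordinate formula: Area = (1/2)|x₁(y₂-y₃) + x₂(y₃-y₁) + x₃(y₁-y₂)|
Area = (1/2)|(-8)((-8)-8) + (-2)(8-3) + (-16)(3-(-8))|
Area = (1/2)|(-8)*(-16) + (-2)*5 + (-16)*11|
Area = (1/2)|128 + (-10) + (-176)|
Area = (1/2)*58 = 29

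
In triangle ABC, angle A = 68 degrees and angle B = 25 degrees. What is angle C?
Sum of angles in a triangle = 180 degrees
Third angle = 180 - 68 - 25
Third angle = 87 degrees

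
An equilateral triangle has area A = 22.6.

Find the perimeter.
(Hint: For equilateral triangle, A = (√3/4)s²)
A = (√3/4)s²  →  s² = 4A/√3 = 4·22.6/√3 = 52.1925
s = 7.22444
Perimeter = 3s = 21.67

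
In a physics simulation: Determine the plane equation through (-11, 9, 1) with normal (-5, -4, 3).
d = n·P = (-5)(-11) + (-4)(9) + (3)(1) = 22
Plane: -5x - 4y + 3z = 22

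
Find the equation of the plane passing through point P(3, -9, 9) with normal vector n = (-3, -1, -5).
d = n·P = (-3)(3) + (-1)(-9) + (-5)(9) = -45
Plane: -3x - y - 5z = -45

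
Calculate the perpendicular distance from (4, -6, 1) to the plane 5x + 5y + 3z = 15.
d = |5(4) + 5(-6) + 3(1) - (15)| / √(5² + 5² + 3²) = 22/√59 = 2.864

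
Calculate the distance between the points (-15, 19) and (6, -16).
Using the distance formula: d = sqrt((x₂-x₁)² + (y₂-y₁)²)
dx = 6 - (-15) = 21
dy = (-16) - 19 = -35
d = sqrt(21² + (-35)²) = sqrt(441 + 1225) = sqrt(1666) = 40.82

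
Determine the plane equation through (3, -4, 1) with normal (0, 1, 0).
d = n·P = (0)(3) + (1)(-4) + (0)(1) = -4
Plane: y = -4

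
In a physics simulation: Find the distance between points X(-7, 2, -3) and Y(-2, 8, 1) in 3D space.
d = √[(5)² + (6)² + (4)²] = √77 = 8.775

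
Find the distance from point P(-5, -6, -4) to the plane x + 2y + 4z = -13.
d = |1(-5) + 2(-6) + 4(-4) - (-13)| / √(1² + 2² + 4²) = 20/√21 = 4.364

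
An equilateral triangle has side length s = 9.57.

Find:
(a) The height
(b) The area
(a) Height h = s·√3/2 = 9.57·√3/2 = 8.288
(b) Area = (√3/4)·s² = (√3/4)·9.57² = (√3/4)·91.5849 = 39.66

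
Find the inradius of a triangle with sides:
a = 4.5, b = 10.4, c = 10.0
s = (a+b+c)/2 = (4.5+10.4+10.0)/2 = 12.45
Area = √(s(s-a)(s-b)(s-c)) = √(12.45·7.95·2.05·2.45) = 22.2961
r = Area/s = 22.2961/12.45 = 1.791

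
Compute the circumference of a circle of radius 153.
Circumference = 2 * pi * r
Circumference = 2 * pi * 153
Circumference = 961.33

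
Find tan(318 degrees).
tan(318 degrees) = -0.9004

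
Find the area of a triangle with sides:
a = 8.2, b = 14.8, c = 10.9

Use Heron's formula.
s = (a+b+c)/2 = (8.2+14.8+10.9)/2 = 16.95
A = √(s(s-a)(s-b)(s-c)) = √(16.95·8.75·2.15·6.05)
A = √1929.17 = 43.92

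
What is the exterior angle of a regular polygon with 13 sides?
Exterior angle of a regular n-gon = 360/n
Exterior angle = 360/13
Exterior angle = 27.69 degrees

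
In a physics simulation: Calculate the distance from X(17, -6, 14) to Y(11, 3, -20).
d = √[(-6)² + (9)² + (-34)²] = √1273 = 35.68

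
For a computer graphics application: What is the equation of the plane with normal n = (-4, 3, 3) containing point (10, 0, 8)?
d = n·P = (-4)(10) + (3)(0) + (3)(8) = -16
Plane: -4x + 3y + 3z = -16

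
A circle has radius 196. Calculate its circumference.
Circumference = 2 * pi * r
Circumference = 2 * pi * 196
Circumference = 1231.50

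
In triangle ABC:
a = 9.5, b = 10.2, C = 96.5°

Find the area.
Using A = ½ab·sin(C):
A = ½·9.5·10.2·sin(96.5°) = ½·96.9·0.993572 = 48.14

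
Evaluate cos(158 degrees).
cos(158 degrees) = -0.9272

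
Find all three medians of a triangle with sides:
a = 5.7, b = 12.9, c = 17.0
Using m_x = ½√(2y² + 2z² - x²):
m_a = ½√(2·12.9² + 2·17.0² - 5.7²) = ½√878.33 = 14.82
m_b = ½√(2·5.7² + 2·17.0² - 12.9²) = ½√476.57 = 10.92
m_c = ½√(2·5.7² + 2·12.9² - 17.0²) = ½√108.8 = 5.215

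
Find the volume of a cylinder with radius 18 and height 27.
Volume = pi * r² * h
Volume = pi * 18² * 27
Volume = pi * 324 * 27
Volume = pi * 8748
Volume = 27482.65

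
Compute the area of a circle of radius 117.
Area = pi * r²
Area = pi * 117²
Area = pi * 13689
Area = 43005.26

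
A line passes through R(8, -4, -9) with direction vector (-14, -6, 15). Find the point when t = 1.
P(1) = (8 + (-14)(1), -4 + (-6)(1), -9 + 15(1)) = (-6, -10, 6)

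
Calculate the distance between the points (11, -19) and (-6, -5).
Using the distance formula: d = sqrt((x₂-x₁)² + (y₂-y₁)²)
dx = (-6) - 11 = -17
dy = (-5) - (-19) = 14
d = sqrt((-17)² + 14²) = sqrt(289 + 196) = sqrt(485) = 22.02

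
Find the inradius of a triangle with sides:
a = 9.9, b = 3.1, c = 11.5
s = (a+b+c)/2 = (9.9+3.1+11.5)/2 = 12.25
Area = √(s(s-a)(s-b)(s-c)) = √(12.25·2.35·9.15·0.75) = 14.0554
r = Area/s = 14.0554/12.25 = 1.147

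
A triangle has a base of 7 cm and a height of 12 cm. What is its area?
Area = (1/2) * base * height
Area = (1/2) * 7 * 12
Area = 42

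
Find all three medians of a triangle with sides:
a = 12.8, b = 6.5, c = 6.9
Using m_x = ½√(2y² + 2z² - x²):
m_a = ½√(2·6.5² + 2·6.9² - 12.8²) = ½√15.88 = 1.992
m_b = ½√(2·12.8² + 2·6.9² - 6.5²) = ½√380.65 = 9.755
m_c = ½√(2·12.8² + 2·6.5² - 6.9²) = ½√364.57 = 9.547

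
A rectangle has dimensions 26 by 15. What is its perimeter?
Perimeter = 2 * (length + width)
Perimeter = 2 * (26 + 15)
Perimeter = 2 * 41
Perimeter = 82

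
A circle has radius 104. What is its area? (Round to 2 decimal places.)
Area = pi * r²
Area = pi * 104²
Area = pi * 10816
Area = 33979.47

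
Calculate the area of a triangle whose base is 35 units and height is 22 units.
Area = (1/2) * base * height
Area = (1/2) * 35 * 22
Area = 385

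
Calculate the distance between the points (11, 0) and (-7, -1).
Using the distance formula: d = sqrt((x₂-x₁)² + (y₂-y₁)²)
dx = (-7) - 11 = -18
dy = (-1) - 0 = -1
d = sqrt((-18)² + (-1)²) = sqrt(324 + 1) = sqrt(325) = 18.03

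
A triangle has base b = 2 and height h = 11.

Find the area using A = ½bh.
A = ½·2·11 = 11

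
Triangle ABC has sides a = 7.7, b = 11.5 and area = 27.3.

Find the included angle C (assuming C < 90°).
Area = ½ab·sin(C)  →  sin(C) = 2·Area/(ab)
sin(C) = 2·27.3/(7.7·11.5) = 0.616601
C = arcsin(0.616601) = 38.07°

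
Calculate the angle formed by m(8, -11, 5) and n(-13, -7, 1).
m·n = -22, |m|² = 210, |n|² = 219
cos θ = -22/√45990 ≈ -0.1026
θ ≈ 95.89°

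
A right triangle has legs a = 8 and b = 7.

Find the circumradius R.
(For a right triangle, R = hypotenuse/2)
Hypotenuse c = √(8² + 7²) = √113 = 10.6301
R = c/2 = 5.315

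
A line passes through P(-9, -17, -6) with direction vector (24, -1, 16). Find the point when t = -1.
P(-1) = (-9 + 24(-1), -17 + (-1)(-1), -6 + 16(-1)) = (-33, -16, -22)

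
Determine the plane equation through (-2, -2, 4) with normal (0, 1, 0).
d = n·P = (0)(-2) + (1)(-2) + (0)(4) = -2
Plane: y = -2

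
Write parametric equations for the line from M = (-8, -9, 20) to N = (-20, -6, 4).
Direction vector d = N - M = (-12, 3, -16)
x = -8 - 12t, y = -9 + 3t, z = 20 - 16t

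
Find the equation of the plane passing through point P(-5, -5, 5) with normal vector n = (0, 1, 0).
d = n·P = (0)(-5) + (1)(-5) + (0)(5) = -5
Plane: y = -5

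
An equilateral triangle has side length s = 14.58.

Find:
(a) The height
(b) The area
(a) Height h = s·√3/2 = 14.58·√3/2 = 12.63
(b) Area = (√3/4)·s² = (√3/4)·14.58² = (√3/4)·212.576 = 92.05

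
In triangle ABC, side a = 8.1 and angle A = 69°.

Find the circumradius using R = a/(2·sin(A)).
R = a/(2·sin(A)) = 8.1/(2·sin(69°))
R = 8.1/(2·0.933580) = 8.1/1.867161 = 4.338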